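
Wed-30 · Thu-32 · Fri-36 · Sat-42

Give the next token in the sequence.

Day: runs through the weekdays Mon→Sun; Wed, Thu, Fri, Sat → Sun.
For the second component, differences are 2, 4, 6, … (increasing by 2 each time): 30, 32, 36, 42 → 50.
Combining the parts gives Sun-50.

Sun-50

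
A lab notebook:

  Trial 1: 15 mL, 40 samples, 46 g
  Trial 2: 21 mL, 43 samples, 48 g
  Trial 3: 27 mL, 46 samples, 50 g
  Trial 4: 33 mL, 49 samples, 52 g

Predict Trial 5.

39 mL, 52 samples, 54 g

For the mL, +6 each step: 15, 21, 27, 33 → 39.
Samples: +3 each step; 40, 43, 46, 49 → 52.
For the g, +2 each step: 46, 48, 50, 52 → 54.
Putting it together: 39 mL, 52 samples, 54 g.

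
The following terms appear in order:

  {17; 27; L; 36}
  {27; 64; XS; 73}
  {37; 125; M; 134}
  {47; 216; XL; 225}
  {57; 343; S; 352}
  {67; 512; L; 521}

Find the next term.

First component: +10 each step; 17, 27, 37, 47, 57, 67 → 77.
Second component — perfect cubes: 3³, 4³, 5³, …: 27, 64, 125, 216, 343, 512 → 729.
Size — repeats L → XS → M → XL → S: L, XS, M, XL, S, L → XS.
Fourth component goes 36, 73, 134, 225, 352, 521 → 738 (always 9 more than the second component).
Putting it together: {77; 729; XS; 738}.

{77; 729; XS; 738}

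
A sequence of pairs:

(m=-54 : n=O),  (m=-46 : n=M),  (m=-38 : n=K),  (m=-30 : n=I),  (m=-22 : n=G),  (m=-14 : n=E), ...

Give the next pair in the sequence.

For the m, +8 each step: -54, -46, -38, -30, -22, -14 → -6.
N: O, M, K, I, G, E → C (letters move back 2 places in the alphabet).
Combining the parts gives (m=-6 : n=C).

(m=-6 : n=C)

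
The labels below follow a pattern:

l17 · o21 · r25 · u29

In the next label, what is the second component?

Second component: +4 each step, so 17, 21, 25, 29 → 33.

33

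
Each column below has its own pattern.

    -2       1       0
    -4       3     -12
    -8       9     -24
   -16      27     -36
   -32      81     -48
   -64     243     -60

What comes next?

First component: ×2 each step; -2, -4, -8, -16, -32, -64 → -128.
Second component: ×3 each step, so 1, 3, 9, 27, 81, 243 → 729.
Third component: −12 each step, so 0, -12, -24, -36, -48, -60 → -72.
So the next line is -128  729  -72.

-128  729  -72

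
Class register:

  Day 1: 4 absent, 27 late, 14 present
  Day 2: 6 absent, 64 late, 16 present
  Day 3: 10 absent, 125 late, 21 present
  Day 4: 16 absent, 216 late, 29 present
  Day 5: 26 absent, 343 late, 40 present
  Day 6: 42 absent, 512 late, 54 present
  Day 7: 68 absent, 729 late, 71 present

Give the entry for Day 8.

Absent: each term is the sum of the two before it; 4, 6, 10, 16, 26, 42, 68 → 110.
Late: 27, 64, 125, 216, 343, 512, 729 → 1000 (perfect cubes: 3³, 4³, 5³, …).
For the present, differences are 2, 5, 8, … (increasing by 3 each time): 14, 16, 21, 29, 40, 54, 71 → 91.
So the next line is 110 absent, 1000 late, 91 present.

110 absent, 1000 late, 91 present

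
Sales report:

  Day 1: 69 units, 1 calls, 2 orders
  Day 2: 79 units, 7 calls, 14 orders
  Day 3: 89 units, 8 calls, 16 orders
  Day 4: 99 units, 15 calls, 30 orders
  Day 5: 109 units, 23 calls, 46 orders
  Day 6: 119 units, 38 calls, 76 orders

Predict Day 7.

Units: 69, 79, 89, 99, 109, 119 → 129 (+10 each step).
For the calls, each term is the sum of the two before it: 1, 7, 8, 15, 23, 38 → 61.
Orders — always 2 × the calls: 2, 14, 16, 30, 46, 76 → 122.
Putting it together: 129 units, 61 calls, 122 orders.

129 units, 61 calls, 122 orders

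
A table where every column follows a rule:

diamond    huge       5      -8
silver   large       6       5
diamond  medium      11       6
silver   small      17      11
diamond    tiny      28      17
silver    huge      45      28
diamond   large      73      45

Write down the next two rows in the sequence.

Rank goes diamond, silver, diamond, silver, diamond, silver, diamond → silver → diamond (alternates diamond ↔ silver).
Size — repeats huge → large → medium → small → tiny: huge, large, medium, small, tiny, huge, large → medium → small.
For the third component, each term is the sum of the two before it: 5, 6, 11, 17, 28, 45, 73 → 118 → 191.
For the fourth component, always the previous value of the third component: -8, 5, 6, 11, 17, 28, 45 → 73 → 118.
Putting the parts together: silver  medium  118  73 and then diamond  small  191  118.

silver  medium  118  73; diamond  small  191  118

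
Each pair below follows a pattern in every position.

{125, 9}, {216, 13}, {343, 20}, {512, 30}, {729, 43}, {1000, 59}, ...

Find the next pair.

{1331, 78}

First value: 125, 216, 343, 512, 729, 1000 → 1331 (perfect cubes: 5³, 6³, 7³, …).
Second value: differences are 4, 7, 10, … (increasing by 3 each time); 9, 13, 20, 30, 43, 59 → 78.
Combining the parts gives {1331, 78}.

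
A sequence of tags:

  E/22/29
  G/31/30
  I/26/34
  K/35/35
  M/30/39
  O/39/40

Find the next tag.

Q/34/44

Letter: letters move forward 2 places in the alphabet; E, G, I, K, M, O → Q.
Second component goes 22, 31, 26, 35, 30, 39 → 34 (alternating steps +9, −5, +9, −5, …).
For the third component, alternating steps +1, +4, +1, +4, …: 29, 30, 34, 35, 39, 40 → 44.
So the next tag is Q/34/44.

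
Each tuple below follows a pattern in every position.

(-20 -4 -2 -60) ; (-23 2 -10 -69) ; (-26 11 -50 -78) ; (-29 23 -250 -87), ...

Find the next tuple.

(-32 38 -1250 -96)

First slot goes -20, -23, -26, -29 → -32 (−3 each step).
Second slot: -4, 2, 11, 23 → 38 (differences are 6, 9, 12, … (increasing by 3 each time)).
Third slot — ×5 each step: -2, -10, -50, -250 → -1250.
Fourth slot: -60, -69, -78, -87 → -96 (always 3 × the first slot).
So the next tuple is (-32 38 -1250 -96).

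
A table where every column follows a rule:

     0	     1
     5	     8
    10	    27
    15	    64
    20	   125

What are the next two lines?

25  216; 30  343

First component: +5 each step, so 0, 5, 10, 15, 20 → 25 → 30.
Second component: perfect cubes: 1³, 2³, 3³, …; 1, 8, 27, 64, 125 → 216 → 343.
So the next two lines are 25  216 and 30  343.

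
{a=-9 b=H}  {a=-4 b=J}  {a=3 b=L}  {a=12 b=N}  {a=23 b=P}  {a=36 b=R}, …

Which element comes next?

{a=51 b=T}

A: differences are 5, 7, 9, … (increasing by 2 each time); -9, -4, 3, 12, 23, 36 → 51.
B — letters move forward 2 places in the alphabet: H, J, L, N, P, R → T.
Putting it together: {a=51 b=T}.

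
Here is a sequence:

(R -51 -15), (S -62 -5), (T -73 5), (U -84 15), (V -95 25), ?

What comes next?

Letter: letters move forward 1 place in the alphabet, so R, S, T, U, V → W.
Second coordinate — −11 each step: -51, -62, -73, -84, -95 → -106.
Third coordinate: -15, -5, 5, 15, 25 → 35 (+10 each step).
Combining the parts gives (W -106 35).

(W -106 35)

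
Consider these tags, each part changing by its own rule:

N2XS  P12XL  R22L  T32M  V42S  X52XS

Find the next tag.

Z62XL

Letter: letters move forward 2 places in the alphabet, so N, P, R, T, V, X → Z.
For the second component, +10 each step: 2, 12, 22, 32, 42, 52 → 62.
Size: repeats XS → XL → L → M → S; XS, XL, L, M, S, XS → XL.
Combining the parts gives Z62XL.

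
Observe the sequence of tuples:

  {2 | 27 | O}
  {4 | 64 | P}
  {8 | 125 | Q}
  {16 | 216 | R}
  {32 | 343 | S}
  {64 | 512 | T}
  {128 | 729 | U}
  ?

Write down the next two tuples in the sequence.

{256 | 1000 | V}, {512 | 1331 | W}

First slot: ×2 each step, so 2, 4, 8, 16, 32, 64, 128 → 256 → 512.
For the second slot, perfect cubes: 3³, 4³, 5³, …: 27, 64, 125, 216, 343, 512, 729 → 1000 → 1331.
Letter goes O, P, Q, R, S, T, U → V → W (letters move forward 1 place in the alphabet).
Putting the parts together: {256 | 1000 | V} and then {512 | 1331 | W}.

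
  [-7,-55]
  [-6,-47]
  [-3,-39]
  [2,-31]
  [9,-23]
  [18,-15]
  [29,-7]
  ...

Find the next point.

[42,1]

First coordinate goes -7, -6, -3, 2, 9, 18, 29 → 42 (differences are 1, 3, 5, … (increasing by 2 each time)).
Second coordinate: -55, -47, -39, -31, -23, -15, -7 → 1 (+8 each step).
Combining the parts gives [42,1].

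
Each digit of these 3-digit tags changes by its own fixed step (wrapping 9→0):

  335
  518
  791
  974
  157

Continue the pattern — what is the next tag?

330

First digit: +2 each step, mod 10, so 3, 5, 7, 9, 1 → 3.
Second digit — −2 each step, mod 10: 3, 1, 9, 7, 5 → 3.
Third digit: +3 each step, mod 10, so 5, 8, 1, 4, 7 → 0.
Putting it together: 330.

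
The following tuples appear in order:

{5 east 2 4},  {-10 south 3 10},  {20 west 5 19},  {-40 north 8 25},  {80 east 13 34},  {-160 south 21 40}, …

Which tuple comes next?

{320 west 34 49}

First part: 5, -10, 20, -40, 80, -160 → 320 (×(-2) each step).
Direction goes east, south, west, north, east, south → west (repeats east → south → west → north).
Third part — each term is the sum of the two before it: 2, 3, 5, 8, 13, 21 → 34.
Fourth part: alternating steps +6, +9, +6, +9, …, so 4, 10, 19, 25, 34, 40 → 49.
Putting it together: {320 west 34 49}.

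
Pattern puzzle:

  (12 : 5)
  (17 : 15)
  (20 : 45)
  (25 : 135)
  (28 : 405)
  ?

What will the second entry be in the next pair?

1215

First entry: alternating steps +5, +3, +5, +3, …; 12, 17, 20, 25, 28 → 33.
Second entry: ×3 each step, so 5, 15, 45, 135, 405 → 1215.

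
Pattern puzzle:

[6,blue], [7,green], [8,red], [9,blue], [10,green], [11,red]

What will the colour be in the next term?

For the first component, +1 each step: 6, 7, 8, 9, 10, 11 → 12.
Colour: repeats blue → green → red; blue, green, red, blue, green, red → blue.

blue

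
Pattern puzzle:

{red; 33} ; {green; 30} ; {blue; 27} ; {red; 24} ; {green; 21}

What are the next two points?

{blue; 18}, {red; 15}

Colour goes red, green, blue, red, green → blue → red (repeats red → green → blue).
Second entry: −3 each step, so 33, 30, 27, 24, 21 → 18 → 15.
Putting the parts together: {blue; 18} and then {red; 15}.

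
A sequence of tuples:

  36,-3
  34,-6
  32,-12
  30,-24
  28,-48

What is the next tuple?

First entry: 36, 34, 32, 30, 28 → 26 (−2 each step).
Second entry: ×2 each step, so -3, -6, -12, -24, -48 → -96.
So the next tuple is 26,-96.

26,-96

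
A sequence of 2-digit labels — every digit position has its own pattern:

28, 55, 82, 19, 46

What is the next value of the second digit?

3

Second digit: −3 each step, mod 10, so 8, 5, 2, 9, 6 → 3.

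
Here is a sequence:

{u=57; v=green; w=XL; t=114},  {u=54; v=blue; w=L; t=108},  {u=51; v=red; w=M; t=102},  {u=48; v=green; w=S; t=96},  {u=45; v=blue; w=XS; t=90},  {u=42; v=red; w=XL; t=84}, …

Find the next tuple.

For the u, −3 each step: 57, 54, 51, 48, 45, 42 → 39.
V: green, blue, red, green, blue, red → green (repeats green → blue → red).
W: repeats XL → L → M → S → XS; XL, L, M, S, XS, XL → L.
T: always 2 × the u; 114, 108, 102, 96, 90, 84 → 78.
So the next tuple is {u=39; v=green; w=L; t=78}.

{u=39; v=green; w=L; t=78}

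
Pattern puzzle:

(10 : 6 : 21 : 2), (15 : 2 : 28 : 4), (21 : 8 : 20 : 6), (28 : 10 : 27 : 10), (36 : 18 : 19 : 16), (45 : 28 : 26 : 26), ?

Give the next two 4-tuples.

(55 : 46 : 18 : 42), (66 : 74 : 25 : 68)

First coordinate — differences are 5, 6, 7, … (increasing by 1 each time): 10, 15, 21, 28, 36, 45 → 55 → 66.
Second coordinate: each term is the sum of the two before it; 6, 2, 8, 10, 18, 28 → 46 → 74.
Third coordinate goes 21, 28, 20, 27, 19, 26 → 18 → 25 (alternating steps +7, −8, +7, −8, …).
Fourth coordinate — each term is the sum of the two before it: 2, 4, 6, 10, 16, 26 → 42 → 68.
Putting the parts together: (55 : 46 : 18 : 42) and then (66 : 74 : 25 : 68).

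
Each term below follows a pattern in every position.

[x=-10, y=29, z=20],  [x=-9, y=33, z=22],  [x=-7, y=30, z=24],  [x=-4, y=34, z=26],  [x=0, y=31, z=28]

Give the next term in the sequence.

X: differences are 1, 2, 3, … (increasing by 1 each time); -10, -9, -7, -4, 0 → 5.
Y: 29, 33, 30, 34, 31 → 35 (alternating steps +4, −3, +4, −3, …).
For the z, +2 each step: 20, 22, 24, 26, 28 → 30.
Putting it together: [x=5, y=35, z=30].

[x=5, y=35, z=30]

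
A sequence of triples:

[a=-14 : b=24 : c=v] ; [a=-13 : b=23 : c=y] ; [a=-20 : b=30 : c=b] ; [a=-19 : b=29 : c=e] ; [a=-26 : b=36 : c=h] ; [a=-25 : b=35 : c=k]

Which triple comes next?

A: -14, -13, -20, -19, -26, -25 → -32 (alternating steps +1, −7, +1, −7, …).
For the b, together with the a always sums to 10: 24, 23, 30, 29, 36, 35 → 42.
C: v, y, b, e, h, k → n (letters move forward 3 places in the alphabet, wrapping Z→A).
So the next triple is [a=-32 : b=42 : c=n].

[a=-32 : b=42 : c=n]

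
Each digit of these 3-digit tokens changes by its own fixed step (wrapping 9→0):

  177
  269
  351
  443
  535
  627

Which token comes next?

First digit — +1 each step, mod 10: 1, 2, 3, 4, 5, 6 → 7.
Second digit: −1 each step, mod 10; 7, 6, 5, 4, 3, 2 → 1.
Third digit: 7, 9, 1, 3, 5, 7 → 9 (+2 each step, mod 10).
So the next token is 719.

719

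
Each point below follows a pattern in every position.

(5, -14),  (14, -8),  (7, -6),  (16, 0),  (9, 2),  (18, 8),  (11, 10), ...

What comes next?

First value: alternating steps +9, −7, +9, −7, …, so 5, 14, 7, 16, 9, 18, 11 → 20.
Second value: alternating steps +6, +2, +6, +2, …; -14, -8, -6, 0, 2, 8, 10 → 16.
So the next point is (20, 16).

(20, 16)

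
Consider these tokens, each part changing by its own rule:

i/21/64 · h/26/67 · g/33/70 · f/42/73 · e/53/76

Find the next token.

Letter: letters move back 1 place in the alphabet, so i, h, g, f, e → d.
Second component: differences are 5, 7, 9, … (increasing by 2 each time), so 21, 26, 33, 42, 53 → 66.
Third component: +3 each step; 64, 67, 70, 73, 76 → 79.
So the next token is d/66/79.

d/66/79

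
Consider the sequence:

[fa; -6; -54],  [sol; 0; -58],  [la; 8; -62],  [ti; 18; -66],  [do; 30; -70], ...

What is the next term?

Note: runs through the solfège scale do→ti; fa, sol, la, ti, do → re.
Second part: differences are 6, 8, 10, … (increasing by 2 each time); -6, 0, 8, 18, 30 → 44.
For the third part, −4 each step: -54, -58, -62, -66, -70 → -74.
So the next term is [re; 44; -74].

[re; 44; -74]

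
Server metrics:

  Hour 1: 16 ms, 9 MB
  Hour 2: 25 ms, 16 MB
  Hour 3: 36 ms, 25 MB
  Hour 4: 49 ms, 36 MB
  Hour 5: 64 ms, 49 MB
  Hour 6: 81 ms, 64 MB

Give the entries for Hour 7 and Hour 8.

100 ms, 81 MB; 121 ms, 100 MB

Ms — perfect squares: 4², 5², 6², …: 16, 25, 36, 49, 64, 81 → 100 → 121.
MB goes 9, 16, 25, 36, 49, 64 → 81 → 100 (perfect squares: 3², 4², 5², …).
So the next two rows are 100 ms, 81 MB and 121 ms, 100 MB.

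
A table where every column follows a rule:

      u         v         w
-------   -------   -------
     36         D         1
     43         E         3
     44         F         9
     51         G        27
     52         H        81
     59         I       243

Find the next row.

60  J  729

For the column u, alternating steps +7, +1, +7, +1, …: 36, 43, 44, 51, 52, 59 → 60.
Column v: D, E, F, G, H, I → J (letters move forward 1 place in the alphabet).
Column w: 1, 3, 9, 27, 81, 243 → 729 (×3 each step).
Putting it together: 60  J  729.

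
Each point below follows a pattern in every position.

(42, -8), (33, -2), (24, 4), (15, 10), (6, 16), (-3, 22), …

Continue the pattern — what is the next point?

First part goes 42, 33, 24, 15, 6, -3 → -12 (−9 each step).
Second part: +6 each step; -8, -2, 4, 10, 16, 22 → 28.
So the next point is (-12, 28).

(-12, 28)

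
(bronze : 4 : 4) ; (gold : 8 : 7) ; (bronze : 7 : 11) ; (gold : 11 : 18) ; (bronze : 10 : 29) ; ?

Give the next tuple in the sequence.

Rank: alternates bronze ↔ gold, so bronze, gold, bronze, gold, bronze → gold.
Second value: alternating steps +4, −1, +4, −1, …, so 4, 8, 7, 11, 10 → 14.
Third value — each term is the sum of the two before it: 4, 7, 11, 18, 29 → 47.
Combining the parts gives (gold : 14 : 47).

(gold : 14 : 47)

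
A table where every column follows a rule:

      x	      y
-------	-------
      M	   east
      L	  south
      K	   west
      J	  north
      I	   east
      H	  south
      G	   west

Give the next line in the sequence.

F  north

Column x: letters move back 1 place in the alphabet, so M, L, K, J, I, H, G → F.
Column y: repeats east → south → west → north, so east, south, west, north, east, south, west → north.
Putting it together: F  north.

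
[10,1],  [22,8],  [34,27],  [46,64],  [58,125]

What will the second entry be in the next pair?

216

Second entry: 1, 8, 27, 64, 125 → 216 (perfect cubes: 1³, 2³, 3³, …).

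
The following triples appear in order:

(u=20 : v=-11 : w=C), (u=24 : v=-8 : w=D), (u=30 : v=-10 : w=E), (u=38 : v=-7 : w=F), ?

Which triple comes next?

(u=48 : v=-9 : w=G)

U: 20, 24, 30, 38 → 48 (differences are 4, 6, 8, … (increasing by 2 each time)).
For the v, alternating steps +3, −2, +3, −2, …: -11, -8, -10, -7 → -9.
W: C, D, E, F → G (letters move forward 1 place in the alphabet).
Combining the parts gives (u=48 : v=-9 : w=G).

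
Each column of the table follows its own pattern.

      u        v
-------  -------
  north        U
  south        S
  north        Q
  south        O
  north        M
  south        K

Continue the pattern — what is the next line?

Column u: alternates north ↔ south; north, south, north, south, north, south → north.
Column v goes U, S, Q, O, M, K → I (letters move back 2 places in the alphabet).
Putting it together: north  I.

north  I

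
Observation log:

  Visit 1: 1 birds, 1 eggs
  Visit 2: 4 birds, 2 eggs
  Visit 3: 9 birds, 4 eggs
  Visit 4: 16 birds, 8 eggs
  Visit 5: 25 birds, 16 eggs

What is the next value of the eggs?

Birds — perfect squares: 1², 2², 3², …: 1, 4, 9, 16, 25 → 36.
Eggs: ×2 each step, so 1, 2, 4, 8, 16 → 32.

32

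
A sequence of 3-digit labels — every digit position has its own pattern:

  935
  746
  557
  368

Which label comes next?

179

First digit: 9, 7, 5, 3 → 1 (−2 each step, mod 10).
Second digit: +1 each step, mod 10; 3, 4, 5, 6 → 7.
Third digit goes 5, 6, 7, 8 → 9 (+1 each step, mod 10).
Combining the parts gives 179.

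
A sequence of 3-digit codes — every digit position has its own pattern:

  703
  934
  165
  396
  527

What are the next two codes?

758 then 989

First digit — +2 each step, mod 10: 7, 9, 1, 3, 5 → 7 → 9.
Second digit: +3 each step, mod 10, so 0, 3, 6, 9, 2 → 5 → 8.
For the third digit, +1 each step, mod 10: 3, 4, 5, 6, 7 → 8 → 9.
So the next two codes are 758 and 989.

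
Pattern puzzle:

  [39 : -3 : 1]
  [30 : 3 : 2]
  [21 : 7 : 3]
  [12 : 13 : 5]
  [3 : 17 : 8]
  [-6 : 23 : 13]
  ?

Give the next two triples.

First entry goes 39, 30, 21, 12, 3, -6 → -15 → -24 (−9 each step).
Second entry: alternating steps +6, +4, +6, +4, …, so -3, 3, 7, 13, 17, 23 → 27 → 33.
Third entry goes 1, 2, 3, 5, 8, 13 → 21 → 34 (each term is the sum of the two before it).
Putting the parts together: [-15 : 27 : 21] and then [-24 : 33 : 34].

[-15 : 27 : 21], [-24 : 33 : 34]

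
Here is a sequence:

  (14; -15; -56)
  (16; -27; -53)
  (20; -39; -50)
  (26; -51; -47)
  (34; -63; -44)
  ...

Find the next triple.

(44; -75; -41)

First coordinate: differences are 2, 4, 6, … (increasing by 2 each time), so 14, 16, 20, 26, 34 → 44.
Second coordinate: −12 each step; -15, -27, -39, -51, -63 → -75.
Third coordinate — +3 each step: -56, -53, -50, -47, -44 → -41.
So the next triple is (44; -75; -41).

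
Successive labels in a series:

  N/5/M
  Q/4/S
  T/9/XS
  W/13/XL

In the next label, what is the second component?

Second component — each term is the sum of the two before it: 5, 4, 9, 13 → 22.

22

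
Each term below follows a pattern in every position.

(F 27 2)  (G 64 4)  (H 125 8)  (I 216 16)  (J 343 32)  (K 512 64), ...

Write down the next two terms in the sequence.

(L 729 128), (M 1000 256)

Letter: letters move forward 1 place in the alphabet, so F, G, H, I, J, K → L → M.
For the second value, perfect cubes: 3³, 4³, 5³, …: 27, 64, 125, 216, 343, 512 → 729 → 1000.
Third value goes 2, 4, 8, 16, 32, 64 → 128 → 256 (×2 each step).
Putting the parts together: (L 729 128) and then (M 1000 256).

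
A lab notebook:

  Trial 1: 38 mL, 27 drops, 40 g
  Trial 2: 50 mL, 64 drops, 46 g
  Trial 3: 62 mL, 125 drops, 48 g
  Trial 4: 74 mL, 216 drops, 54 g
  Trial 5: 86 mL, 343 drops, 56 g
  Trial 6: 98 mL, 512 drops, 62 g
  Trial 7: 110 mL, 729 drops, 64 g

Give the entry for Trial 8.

122 mL, 1000 drops, 70 g

ML: +12 each step, so 38, 50, 62, 74, 86, 98, 110 → 122.
Drops: perfect cubes: 3³, 4³, 5³, …; 27, 64, 125, 216, 343, 512, 729 → 1000.
G goes 40, 46, 48, 54, 56, 62, 64 → 70 (alternating steps +6, +2, +6, +2, …).
Combining the parts gives 122 mL, 1000 drops, 70 g.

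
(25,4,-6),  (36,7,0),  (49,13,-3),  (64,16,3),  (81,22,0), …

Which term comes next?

First entry — perfect squares: 5², 6², 7², …: 25, 36, 49, 64, 81 → 100.
Second entry: alternating steps +3, +6, +3, +6, …; 4, 7, 13, 16, 22 → 25.
Third entry: alternating steps +6, −3, +6, −3, …, so -6, 0, -3, 3, 0 → 6.
So the next term is (100,25,6).

(100,25,6)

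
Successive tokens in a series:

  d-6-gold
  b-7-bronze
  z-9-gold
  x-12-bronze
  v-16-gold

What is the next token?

Letter: letters move back 2 places in the alphabet, wrapping A→Z; d, b, z, x, v → t.
Second component — differences are 1, 2, 3, … (increasing by 1 each time): 6, 7, 9, 12, 16 → 21.
Rank goes gold, bronze, gold, bronze, gold → bronze (alternates gold ↔ bronze).
Putting it together: t-21-bronze.

t-21-bronze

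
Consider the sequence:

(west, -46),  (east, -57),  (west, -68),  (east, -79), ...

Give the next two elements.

(west, -90), (east, -101)

Direction: alternates west ↔ east; west, east, west, east → west → east.
Second entry: -46, -57, -68, -79 → -90 → -101 (−11 each step).
So the next two elements are (west, -90) and (east, -101).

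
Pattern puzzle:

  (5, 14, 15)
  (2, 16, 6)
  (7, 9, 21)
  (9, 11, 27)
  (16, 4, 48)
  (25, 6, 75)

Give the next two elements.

(41, -1, 123), (66, 1, 198)

First slot — each term is the sum of the two before it: 5, 2, 7, 9, 16, 25 → 41 → 66.
For the second slot, alternating steps +2, −7, +2, −7, …: 14, 16, 9, 11, 4, 6 → -1 → 1.
Third slot: always 3 × the first slot, so 15, 6, 21, 27, 48, 75 → 123 → 198.
So the next two elements are (41, -1, 123) and (66, 1, 198).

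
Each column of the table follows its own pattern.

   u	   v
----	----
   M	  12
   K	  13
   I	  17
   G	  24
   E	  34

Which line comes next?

C  47

Column u: letters move back 2 places in the alphabet; M, K, I, G, E → C.
Column v goes 12, 13, 17, 24, 34 → 47 (differences are 1, 4, 7, … (increasing by 3 each time)).
Combining the parts gives C  47.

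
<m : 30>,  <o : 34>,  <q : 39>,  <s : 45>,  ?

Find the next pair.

For the letter, letters move forward 2 places in the alphabet: m, o, q, s → u.
Second part goes 30, 34, 39, 45 → 52 (differences are 4, 5, 6, … (increasing by 1 each time)).
Combining the parts gives <u : 52>.

<u : 52>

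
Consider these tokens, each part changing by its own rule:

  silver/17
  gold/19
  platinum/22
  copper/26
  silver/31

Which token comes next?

Metal — repeats silver → gold → platinum → copper: silver, gold, platinum, copper, silver → gold.
Second component: 17, 19, 22, 26, 31 → 37 (differences are 2, 3, 4, … (increasing by 1 each time)).
So the next token is gold/37.

gold/37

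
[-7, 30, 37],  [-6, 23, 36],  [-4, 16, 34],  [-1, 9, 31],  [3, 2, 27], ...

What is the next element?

First coordinate: -7, -6, -4, -1, 3 → 8 (differences are 1, 2, 3, … (increasing by 1 each time)).
Second coordinate goes 30, 23, 16, 9, 2 → -5 (−7 each step).
For the third coordinate, together with the first coordinate always sums to 30: 37, 36, 34, 31, 27 → 22.
So the next element is [8, -5, 22].

[8, -5, 22]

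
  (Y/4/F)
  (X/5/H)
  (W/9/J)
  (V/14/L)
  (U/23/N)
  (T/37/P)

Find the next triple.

For the first letter, letters move back 1 place in the alphabet: Y, X, W, V, U, T → S.
Second slot — each term is the sum of the two before it: 4, 5, 9, 14, 23, 37 → 60.
Second letter: F, H, J, L, N, P → R (letters move forward 2 places in the alphabet).
Putting it together: (S/60/R).

(S/60/R)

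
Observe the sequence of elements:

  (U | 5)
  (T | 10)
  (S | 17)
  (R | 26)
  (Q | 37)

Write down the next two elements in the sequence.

(P | 50), (O | 65)

Letter: U, T, S, R, Q → P → O (letters move back 1 place in the alphabet).
Second slot: differences are 5, 7, 9, … (increasing by 2 each time); 5, 10, 17, 26, 37 → 50 → 65.
Putting the parts together: (P | 50) and then (O | 65).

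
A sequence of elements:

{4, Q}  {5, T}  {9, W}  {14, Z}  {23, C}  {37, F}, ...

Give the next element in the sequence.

{60, I}

First slot: each term is the sum of the two before it; 4, 5, 9, 14, 23, 37 → 60.
Letter — letters move forward 3 places in the alphabet, wrapping Z→A: Q, T, W, Z, C, F → I.
Combining the parts gives {60, I}.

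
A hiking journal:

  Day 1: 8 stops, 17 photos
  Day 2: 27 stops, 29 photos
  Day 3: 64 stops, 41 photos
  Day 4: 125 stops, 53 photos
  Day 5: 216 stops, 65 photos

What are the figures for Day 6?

343 stops, 77 photos

Stops: perfect cubes: 2³, 3³, 4³, …; 8, 27, 64, 125, 216 → 343.
Photos: +12 each step, so 17, 29, 41, 53, 65 → 77.
Combining the parts gives 343 stops, 77 photos.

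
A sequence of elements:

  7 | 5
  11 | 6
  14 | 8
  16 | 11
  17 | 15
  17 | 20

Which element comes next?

First coordinate — differences are 4, 3, 2, … (decreasing by 1 each time): 7, 11, 14, 16, 17, 17 → 16.
Second coordinate — differences are 1, 2, 3, … (increasing by 1 each time): 5, 6, 8, 11, 15, 20 → 26.
Combining the parts gives 16 | 26.

16 | 26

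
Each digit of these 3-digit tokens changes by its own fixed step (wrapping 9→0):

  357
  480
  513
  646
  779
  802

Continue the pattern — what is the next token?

For the first digit, +1 each step, mod 10: 3, 4, 5, 6, 7, 8 → 9.
For the second digit, +3 each step, mod 10: 5, 8, 1, 4, 7, 0 → 3.
For the third digit, +3 each step, mod 10: 7, 0, 3, 6, 9, 2 → 5.
Putting it together: 935.

935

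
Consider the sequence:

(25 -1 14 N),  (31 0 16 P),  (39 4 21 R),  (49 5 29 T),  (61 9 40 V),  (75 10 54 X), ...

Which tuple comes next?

First coordinate goes 25, 31, 39, 49, 61, 75 → 91 (differences are 6, 8, 10, … (increasing by 2 each time)).
Second coordinate: alternating steps +1, +4, +1, +4, …, so -1, 0, 4, 5, 9, 10 → 14.
Third coordinate — differences are 2, 5, 8, … (increasing by 3 each time): 14, 16, 21, 29, 40, 54 → 71.
Letter: letters move forward 2 places in the alphabet, so N, P, R, T, V, X → Z.
So the next tuple is (91 14 71 Z).

(91 14 71 Z)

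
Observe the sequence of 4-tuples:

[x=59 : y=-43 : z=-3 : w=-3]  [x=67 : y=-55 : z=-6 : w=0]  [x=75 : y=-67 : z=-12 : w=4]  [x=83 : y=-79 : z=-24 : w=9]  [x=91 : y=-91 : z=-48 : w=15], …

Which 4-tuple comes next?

[x=99 : y=-103 : z=-96 : w=22]

X: +8 each step; 59, 67, 75, 83, 91 → 99.
For the y, −12 each step: -43, -55, -67, -79, -91 → -103.
Z goes -3, -6, -12, -24, -48 → -96 (×2 each step).
W: differences are 3, 4, 5, … (increasing by 1 each time), so -3, 0, 4, 9, 15 → 22.
Putting it together: [x=99 : y=-103 : z=-96 : w=22].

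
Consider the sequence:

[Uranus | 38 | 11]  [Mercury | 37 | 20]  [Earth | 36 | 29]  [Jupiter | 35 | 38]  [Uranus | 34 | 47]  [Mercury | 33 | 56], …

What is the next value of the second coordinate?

32

Second coordinate goes 38, 37, 36, 35, 34, 33 → 32 (−1 each step).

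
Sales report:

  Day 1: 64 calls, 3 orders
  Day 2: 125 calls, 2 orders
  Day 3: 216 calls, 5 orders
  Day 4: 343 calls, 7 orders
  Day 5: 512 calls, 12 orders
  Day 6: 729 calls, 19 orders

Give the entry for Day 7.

Calls goes 64, 125, 216, 343, 512, 729 → 1000 (perfect cubes: 4³, 5³, 6³, …).
For the orders, each term is the sum of the two before it: 3, 2, 5, 7, 12, 19 → 31.
So the next line is 1000 calls, 31 orders.

1000 calls, 31 orders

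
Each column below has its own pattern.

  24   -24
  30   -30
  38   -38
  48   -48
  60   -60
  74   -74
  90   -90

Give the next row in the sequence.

First component: differences are 6, 8, 10, … (increasing by 2 each time), so 24, 30, 38, 48, 60, 74, 90 → 108.
Second component: always the negative of the first component; -24, -30, -38, -48, -60, -74, -90 → -108.
Combining the parts gives 108  -108.

108  -108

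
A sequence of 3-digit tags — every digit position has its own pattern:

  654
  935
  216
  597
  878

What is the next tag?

First digit goes 6, 9, 2, 5, 8 → 1 (+3 each step, mod 10).
Second digit — −2 each step, mod 10: 5, 3, 1, 9, 7 → 5.
For the third digit, +1 each step, mod 10: 4, 5, 6, 7, 8 → 9.
Combining the parts gives 159.

159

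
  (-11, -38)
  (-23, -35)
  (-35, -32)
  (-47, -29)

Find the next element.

First entry: −12 each step; -11, -23, -35, -47 → -59.
Second entry: +3 each step, so -38, -35, -32, -29 → -26.
Putting it together: (-59, -26).

(-59, -26)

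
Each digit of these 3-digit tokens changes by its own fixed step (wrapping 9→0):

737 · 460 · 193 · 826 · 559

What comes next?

First digit: −3 each step, mod 10, so 7, 4, 1, 8, 5 → 2.
Second digit — +3 each step, mod 10: 3, 6, 9, 2, 5 → 8.
Third digit: +3 each step, mod 10; 7, 0, 3, 6, 9 → 2.
So the next token is 282.

282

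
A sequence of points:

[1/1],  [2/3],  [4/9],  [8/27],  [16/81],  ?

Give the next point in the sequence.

First slot: ×2 each step; 1, 2, 4, 8, 16 → 32.
For the second slot, ×3 each step: 1, 3, 9, 27, 81 → 243.
So the next point is [32/243].

[32/243]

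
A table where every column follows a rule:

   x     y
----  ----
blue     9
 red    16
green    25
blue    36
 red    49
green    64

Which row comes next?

blue  81

Column x: blue, red, green, blue, red, green → blue (repeats blue → red → green).
Column y: 9, 16, 25, 36, 49, 64 → 81 (perfect squares: 3², 4², 5², …).
Combining the parts gives blue  81.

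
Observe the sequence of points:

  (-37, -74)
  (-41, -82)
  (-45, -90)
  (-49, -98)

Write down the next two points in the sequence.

First component goes -37, -41, -45, -49 → -53 → -57 (−4 each step).
Second component — always 2 × the first component: -74, -82, -90, -98 → -106 → -114.
Putting the parts together: (-53, -106) and then (-57, -114).

(-53, -106), (-57, -114)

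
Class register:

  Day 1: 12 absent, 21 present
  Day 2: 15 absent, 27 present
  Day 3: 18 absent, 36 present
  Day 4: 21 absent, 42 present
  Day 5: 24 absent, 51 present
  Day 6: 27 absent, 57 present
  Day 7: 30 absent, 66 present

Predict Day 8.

33 absent, 72 present

Absent goes 12, 15, 18, 21, 24, 27, 30 → 33 (+3 each step).
Present goes 21, 27, 36, 42, 51, 57, 66 → 72 (alternating steps +6, +9, +6, +9, …).
Putting it together: 33 absent, 72 present.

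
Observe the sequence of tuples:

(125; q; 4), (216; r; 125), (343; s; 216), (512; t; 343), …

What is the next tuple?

First part: perfect cubes: 5³, 6³, 7³, …; 125, 216, 343, 512 → 729.
For the letter, letters move forward 1 place in the alphabet: q, r, s, t → u.
Third part: 4, 125, 216, 343 → 512 (always the previous value of the first part).
Putting it together: (729; u; 512).

(729; u; 512)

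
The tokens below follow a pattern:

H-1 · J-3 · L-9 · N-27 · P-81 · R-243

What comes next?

T-729

Letter: H, J, L, N, P, R → T (letters move forward 2 places in the alphabet).
Second component: 1, 3, 9, 27, 81, 243 → 729 (×3 each step).
So the next token is T-729.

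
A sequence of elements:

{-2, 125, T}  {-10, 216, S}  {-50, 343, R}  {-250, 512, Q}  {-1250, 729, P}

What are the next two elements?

First component: ×5 each step, so -2, -10, -50, -250, -1250 → -6250 → -31250.
Second component — perfect cubes: 5³, 6³, 7³, …: 125, 216, 343, 512, 729 → 1000 → 1331.
Letter — letters move back 1 place in the alphabet: T, S, R, Q, P → O → N.
Putting the parts together: {-6250, 1000, O} and then {-31250, 1331, N}.

{-6250, 1000, O}, {-31250, 1331, N}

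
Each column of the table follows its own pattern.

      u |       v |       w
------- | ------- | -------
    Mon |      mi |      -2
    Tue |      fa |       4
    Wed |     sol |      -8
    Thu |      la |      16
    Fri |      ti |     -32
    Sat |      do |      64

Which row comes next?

Column u: runs through the weekdays Mon→Sun, so Mon, Tue, Wed, Thu, Fri, Sat → Sun.
For the column v, runs through the solfège scale do→ti: mi, fa, sol, la, ti, do → re.
For the column w, ×(-2) each step: -2, 4, -8, 16, -32, 64 → -128.
Putting it together: Sun  re  -128.

Sun  re  -128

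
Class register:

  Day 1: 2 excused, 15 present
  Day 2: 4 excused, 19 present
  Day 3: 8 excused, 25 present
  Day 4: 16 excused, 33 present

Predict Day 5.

32 excused, 43 present

Excused: 2, 4, 8, 16 → 32 (×2 each step).
Present: differences are 4, 6, 8, … (increasing by 2 each time); 15, 19, 25, 33 → 43.
Combining the parts gives 32 excused, 43 present.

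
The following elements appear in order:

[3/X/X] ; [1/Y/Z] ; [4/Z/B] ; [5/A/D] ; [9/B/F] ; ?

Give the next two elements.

[14/C/H], [23/D/J]

First coordinate goes 3, 1, 4, 5, 9 → 14 → 23 (each term is the sum of the two before it).
First letter: X, Y, Z, A, B → C → D (letters move forward 1 place in the alphabet, wrapping Z→A).
Second letter goes X, Z, B, D, F → H → J (letters move forward 2 places in the alphabet, wrapping Z→A).
So the next two elements are [14/C/H] and [23/D/J].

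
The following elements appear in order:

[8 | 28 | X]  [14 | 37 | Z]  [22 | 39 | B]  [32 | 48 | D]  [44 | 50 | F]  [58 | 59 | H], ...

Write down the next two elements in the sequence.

[74 | 61 | J], [92 | 70 | L]

First coordinate — differences are 6, 8, 10, … (increasing by 2 each time): 8, 14, 22, 32, 44, 58 → 74 → 92.
Second coordinate — alternating steps +9, +2, +9, +2, …: 28, 37, 39, 48, 50, 59 → 61 → 70.
Letter goes X, Z, B, D, F, H → J → L (letters move forward 2 places in the alphabet, wrapping Z→A).
So the next two elements are [74 | 61 | J] and [92 | 70 | L].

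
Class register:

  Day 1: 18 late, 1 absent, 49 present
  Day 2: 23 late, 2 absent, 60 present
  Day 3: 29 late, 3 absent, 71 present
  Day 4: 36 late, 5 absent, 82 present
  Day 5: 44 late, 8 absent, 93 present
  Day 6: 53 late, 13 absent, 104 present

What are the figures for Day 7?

63 late, 21 absent, 115 present

Late goes 18, 23, 29, 36, 44, 53 → 63 (differences are 5, 6, 7, … (increasing by 1 each time)).
For the absent, each term is the sum of the two before it: 1, 2, 3, 5, 8, 13 → 21.
Present: 49, 60, 71, 82, 93, 104 → 115 (+11 each step).
So the next record is 63 late, 21 absent, 115 present.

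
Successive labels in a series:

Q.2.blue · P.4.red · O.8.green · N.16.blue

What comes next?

M.32.red

Letter: Q, P, O, N → M (letters move back 1 place in the alphabet).
Second component: ×2 each step, so 2, 4, 8, 16 → 32.
Colour: repeats blue → red → green; blue, red, green, blue → red.
So the next label is M.32.red.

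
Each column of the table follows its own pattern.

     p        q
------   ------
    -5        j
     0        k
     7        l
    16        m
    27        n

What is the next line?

40  o

For the column p, differences are 5, 7, 9, … (increasing by 2 each time): -5, 0, 7, 16, 27 → 40.
For the column q, letters move forward 1 place in the alphabet: j, k, l, m, n → o.
Putting it together: 40  o.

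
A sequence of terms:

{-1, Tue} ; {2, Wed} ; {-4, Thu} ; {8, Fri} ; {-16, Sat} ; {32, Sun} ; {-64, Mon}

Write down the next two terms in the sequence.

{128, Tue}, {-256, Wed}

First coordinate goes -1, 2, -4, 8, -16, 32, -64 → 128 → -256 (×(-2) each step).
Day: runs through the weekdays Mon→Sun, so Tue, Wed, Thu, Fri, Sat, Sun, Mon → Tue → Wed.
So the next two terms are {128, Tue} and {-256, Wed}.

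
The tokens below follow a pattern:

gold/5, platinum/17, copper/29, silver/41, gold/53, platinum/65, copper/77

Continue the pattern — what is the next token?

For the metal, repeats gold → platinum → copper → silver: gold, platinum, copper, silver, gold, platinum, copper → silver.
Second component: 5, 17, 29, 41, 53, 65, 77 → 89 (+12 each step).
Combining the parts gives silver/89.

silver/89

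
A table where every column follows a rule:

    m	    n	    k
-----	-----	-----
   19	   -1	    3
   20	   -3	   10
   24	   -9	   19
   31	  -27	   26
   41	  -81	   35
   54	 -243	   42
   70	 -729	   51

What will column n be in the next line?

For the column n, ×3 each step: -1, -3, -9, -27, -81, -243, -729 → -2187.

-2187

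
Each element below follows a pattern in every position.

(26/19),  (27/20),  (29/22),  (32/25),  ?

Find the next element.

First coordinate — differences are 1, 2, 3, … (increasing by 1 each time): 26, 27, 29, 32 → 36.
Second coordinate: differences are 1, 2, 3, … (increasing by 1 each time), so 19, 20, 22, 25 → 29.
Combining the parts gives (36/29).

(36/29)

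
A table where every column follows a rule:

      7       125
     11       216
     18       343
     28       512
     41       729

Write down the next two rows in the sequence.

First component — differences are 4, 7, 10, … (increasing by 3 each time): 7, 11, 18, 28, 41 → 57 → 76.
Second component — perfect cubes: 5³, 6³, 7³, …: 125, 216, 343, 512, 729 → 1000 → 1331.
So the next two rows are 57  1000 and 76  1331.

57  1000; 76  1331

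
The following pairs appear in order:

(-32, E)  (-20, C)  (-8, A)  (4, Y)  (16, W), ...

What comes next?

For the first slot, +12 each step: -32, -20, -8, 4, 16 → 28.
Letter — letters move back 2 places in the alphabet, wrapping A→Z: E, C, A, Y, W → U.
Combining the parts gives (28, U).

(28, U)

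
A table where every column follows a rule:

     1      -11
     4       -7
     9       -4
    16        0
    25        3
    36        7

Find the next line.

49  10

For the first component, perfect squares: 1², 2², 3², …: 1, 4, 9, 16, 25, 36 → 49.
Second component: alternating steps +4, +3, +4, +3, …, so -11, -7, -4, 0, 3, 7 → 10.
Combining the parts gives 49  10.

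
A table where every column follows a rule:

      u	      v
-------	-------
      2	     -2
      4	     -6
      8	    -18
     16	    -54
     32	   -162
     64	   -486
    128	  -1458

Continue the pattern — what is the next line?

Column u: ×2 each step; 2, 4, 8, 16, 32, 64, 128 → 256.
Column v goes -2, -6, -18, -54, -162, -486, -1458 → -4374 (×3 each step).
So the next line is 256  -4374.

256  -4374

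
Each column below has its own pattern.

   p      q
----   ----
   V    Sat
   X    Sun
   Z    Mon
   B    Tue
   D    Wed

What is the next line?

For the column p, letters move forward 2 places in the alphabet, wrapping Z→A: V, X, Z, B, D → F.
Column q: runs through the weekdays Mon→Sun, so Sat, Sun, Mon, Tue, Wed → Thu.
Combining the parts gives F  Thu.

F  Thu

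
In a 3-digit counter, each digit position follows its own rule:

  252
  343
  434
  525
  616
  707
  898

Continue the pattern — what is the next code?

989

First digit — +1 each step, mod 10: 2, 3, 4, 5, 6, 7, 8 → 9.
Second digit goes 5, 4, 3, 2, 1, 0, 9 → 8 (−1 each step, mod 10).
Third digit goes 2, 3, 4, 5, 6, 7, 8 → 9 (+1 each step, mod 10).
Putting it together: 989.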